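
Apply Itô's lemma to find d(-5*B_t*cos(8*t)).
d(-5*B_t*cos(8*t)) = (40*B_t*sin(8*t)) dt + (-5*cos(8*t)) dB_t

Itô's formula for f(t, x): d f(t, B_t) = (f_t + (1/2) f_xx) dt + f_x dB_t. Compute partials of f(t, x) = -5*x*cos(8*t):
  f_t(t,x)  = 40*x*sin(8*t)
  f_x(t,x)  = -5*cos(8*t)
  f_xx(t,x) = 0
Assemble drift = f_t + (1/2) f_xx = 40*x*sin(8*t) and diffusion = f_x = -5*cos(8*t). Substituting x = B_t:
  d(-5*B_t*cos(8*t)) = (40*B_t*sin(8*t)) dt + (-5*cos(8*t)) dB_t.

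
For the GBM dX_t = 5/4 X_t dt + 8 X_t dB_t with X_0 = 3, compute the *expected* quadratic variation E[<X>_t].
E[<X>_t] = 1152*exp(133*t/2)/133 - 1152/133

<X>_t = int_0^t (8 * X_s)^2 ds. Taking expectation inside the integral: E[<X>_t] = 8^2 * int_0^t E[X_s^2] ds. For GBM, E[X_s^2] = x_0^2 * exp((2 mu + sigma^2) s). Integrating:
  E[<X>_t] = 8^2 * 3^2 * (exp((2*(5/4) + 8^2) t) - 1) / (2*(5/4) + 8^2)
           = 8^2 * 3^2 * (exp((133/2) t) - 1) / (133/2) = 1152*exp(133*t/2)/133 - 1152/133.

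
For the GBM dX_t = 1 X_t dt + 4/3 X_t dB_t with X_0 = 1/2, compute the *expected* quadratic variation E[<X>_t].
E[<X>_t] = 2*exp(34*t/9)/17 - 2/17

<X>_t = int_0^t ((4/3) * X_s)^2 ds. Taking expectation inside the integral: E[<X>_t] = (4/3)^2 * int_0^t E[X_s^2] ds. For GBM, E[X_s^2] = x_0^2 * exp((2 mu + sigma^2) s). Integrating:
  E[<X>_t] = (4/3)^2 * (1/2)^2 * (exp((2*1 + (4/3)^2) t) - 1) / (2*1 + (4/3)^2)
           = (4/3)^2 * (1/2)^2 * (exp((34/9) t) - 1) / (34/9) = 2*exp(34*t/9)/17 - 2/17.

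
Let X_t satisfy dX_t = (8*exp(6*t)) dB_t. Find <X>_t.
<X>_t = 16*exp(12*t)/3 - 16/3

For an Itô process dX_t = a(t) dt + b(t) dB_t, the quadratic variation is <X>_t = int_0^t b(s)^2 ds (the drift term does not contribute). Here b(s) = 8*exp(6*s), so
  b(s)^2 = 64*exp(12*s).
Integrating from 0 to t:
  <X>_t = int_0^t (64*exp(12*s)) ds = 16*exp(12*t)/3 - 16/3.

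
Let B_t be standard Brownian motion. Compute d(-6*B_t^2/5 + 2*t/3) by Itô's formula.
d(-6*B_t^2/5 + 2*t/3) = (-8/15) dt + (-12*B_t/5) dB_t

Itô's formula for f(t, x): d f(t, B_t) = (f_t + (1/2) f_xx) dt + f_x dB_t. Compute partials of f(t, x) = 2*t/3 - 6*x^2/5:
  f_t(t,x)  = 2/3
  f_x(t,x)  = -12*x/5
  f_xx(t,x) = -12/5
Assemble drift = f_t + (1/2) f_xx = -8/15 and diffusion = f_x = -12*x/5. Substituting x = B_t:
  d(-6*B_t^2/5 + 2*t/3) = (-8/15) dt + (-12*B_t/5) dB_t.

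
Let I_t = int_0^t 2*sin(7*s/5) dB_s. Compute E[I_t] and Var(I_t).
E[I_t] = 0; Var(I_t) = 2*t - 5*sin(14*t/5)/7

The Itô integral of a deterministic integrand f(s) has mean 0 because each increment f(s) * (B_{s+ds} - B_s) has mean 0. By the Itô isometry:
  Var( int_0^t f(s) dB_s ) = E[ (int_0^t f(s) dB_s)^2 ] = int_0^t f(s)^2 ds.
Here f(s) = 2*sin(7*s/5), so f(s)^2 = 4*sin(7*s/5)^2. Integrate:
  int_0^t (4*sin(7*s/5)^2) ds = 2*t - 5*sin(14*t/5)/7.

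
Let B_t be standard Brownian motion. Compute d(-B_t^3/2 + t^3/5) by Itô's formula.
d(-B_t^3/2 + t^3/5) = (-3*B_t/2 + 3*t^2/5) dt + (-3*B_t^2/2) dB_t

Itô's formula for f(t, x): d f(t, B_t) = (f_t + (1/2) f_xx) dt + f_x dB_t. Compute partials of f(t, x) = t^3/5 - x^3/2:
  f_t(t,x)  = 3*t^2/5
  f_x(t,x)  = -3*x^2/2
  f_xx(t,x) = -3*x
Assemble drift = f_t + (1/2) f_xx = 3*t^2/5 - 3*x/2 and diffusion = f_x = -3*x^2/2. Substituting x = B_t:
  d(-B_t^3/2 + t^3/5) = (-3*B_t/2 + 3*t^2/5) dt + (-3*B_t^2/2) dB_t.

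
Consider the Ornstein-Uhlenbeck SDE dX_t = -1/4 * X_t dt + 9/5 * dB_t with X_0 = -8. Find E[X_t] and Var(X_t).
E[X_t] = -8*exp(-t/4); Var(X_t) = 162/25 - 162*exp(-t/2)/25

The OU SDE dX = -theta X dt + sigma dB admits the integrating factor exp(theta t): d(exp(theta t) X_t) = sigma exp(theta t) dB_t. Integrating from 0 to t:
  X_t = x_0 * exp(-theta t) + sigma * int_0^t exp(-theta (t-s)) dB_s.
The Itô integral has mean 0 and (by the Itô isometry) variance sigma^2 * int_0^t exp(-2 theta (t - s)) ds = sigma^2 * (1 - exp(-2 theta t)) / (2 theta).
With theta = 1/4, sigma = 9/5, x_0 = -8:
  E[X_t] = -8 * exp(-1/4 t) = -8*exp(-t/4)
  Var(X_t) = (9/5)^2 * (1 - exp(-2*1/4 t)) / (2 * 1/4) = 162/25 - 162*exp(-t/2)/25.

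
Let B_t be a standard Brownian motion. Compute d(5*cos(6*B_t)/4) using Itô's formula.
d(5*cos(6*B_t)/4) = (-45*cos(6*B_t)/2) dt + (-15*sin(6*B_t)/2) dB_t

Itô's formula for f(B_t) gives d f(B_t) = f'(B_t) dB_t + (1/2) f''(B_t) dt. Compute derivatives of f(x) = 5*cos(6*x)/4:
  f'(x)  = -15*sin(6*x)/2
  f''(x) = -45*cos(6*x)
Substitute x = B_t and multiply the f'' term by 1/2:
  drift     = (1/2) * (-45*cos(6*x)) evaluated at B_t = -45*cos(6*B_t)/2
  diffusion = (-15*sin(6*x)/2) evaluated at B_t = -15*sin(6*B_t)/2
Therefore d(5*cos(6*B_t)/4) = (-45*cos(6*B_t)/2) dt + (-15*sin(6*B_t)/2) dB_t.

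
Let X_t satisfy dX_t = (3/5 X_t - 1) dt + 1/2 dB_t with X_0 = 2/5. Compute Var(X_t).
Var(X_t) = 5*exp(6*t/5)/24 - 5/24

The variance V(t) = Var(X_t) satisfies V'(t) = 2 a V(t) + c^2 with V(0) = 0 (drift coefficient is linear in X, diffusion is constant). With a = 3/5, c = 1/2, the solution is
  V(t) = (c^2 / (2 a)) * (exp(2 a t) - 1)
       = ((1/2)^2 / (2*(3/5))) * (exp((6/5) t) - 1)
       = 5*exp(6*t/5)/24 - 5/24.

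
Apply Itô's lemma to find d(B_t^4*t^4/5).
d(B_t^4*t^4/5) = (2*B_t^2*t^3*(2*B_t^2 + 3*t)/5) dt + (4*B_t^3*t^4/5) dB_t

Itô's formula for f(t, x): d f(t, B_t) = (f_t + (1/2) f_xx) dt + f_x dB_t. Compute partials of f(t, x) = t^4*x^4/5:
  f_t(t,x)  = 4*t^3*x^4/5
  f_x(t,x)  = 4*t^4*x^3/5
  f_xx(t,x) = 12*t^4*x^2/5
Assemble drift = f_t + (1/2) f_xx = 2*t^3*x^2*(3*t + 2*x^2)/5 and diffusion = f_x = 4*t^4*x^3/5. Substituting x = B_t:
  d(B_t^4*t^4/5) = (2*B_t^2*t^3*(2*B_t^2 + 3*t)/5) dt + (4*B_t^3*t^4/5) dB_t.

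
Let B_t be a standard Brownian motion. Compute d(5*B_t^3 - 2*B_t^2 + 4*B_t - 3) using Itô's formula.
d(5*B_t^3 - 2*B_t^2 + 4*B_t - 3) = (15*B_t - 2) dt + (15*B_t^2 - 4*B_t + 4) dB_t

Itô's formula for f(B_t) gives d f(B_t) = f'(B_t) dB_t + (1/2) f''(B_t) dt. Compute derivatives of f(x) = 5*x^3 - 2*x^2 + 4*x - 3:
  f'(x)  = 15*x^2 - 4*x + 4
  f''(x) = 30*x - 4
Substitute x = B_t and multiply the f'' term by 1/2:
  drift     = (1/2) * (30*x - 4) evaluated at B_t = 15*B_t - 2
  diffusion = (15*x^2 - 4*x + 4) evaluated at B_t = 15*B_t^2 - 4*B_t + 4
Therefore d(5*B_t^3 - 2*B_t^2 + 4*B_t - 3) = (15*B_t - 2) dt + (15*B_t^2 - 4*B_t + 4) dB_t.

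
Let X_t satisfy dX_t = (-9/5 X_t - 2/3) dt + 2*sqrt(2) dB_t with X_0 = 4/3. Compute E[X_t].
E[X_t] = -10/27 + 46*exp(-9*t/5)/27

Taking expectations and using E[dB_t] = 0, the mean m(t) = E[X_t] satisfies the ODE m'(t) = a m(t) + b with m(0) = x_0. With a = -9/5, b = -2/3, x_0 = 4/3, the solution is
  m(t) = x_0 * exp(a t) + (b/a) * (exp(a t) - 1)
       = (4/3) * exp((-9/5) t) + ((-2/3)/(-9/5)) * (exp((-9/5) t) - 1)
       = -10/27 + 46*exp(-9*t/5)/27.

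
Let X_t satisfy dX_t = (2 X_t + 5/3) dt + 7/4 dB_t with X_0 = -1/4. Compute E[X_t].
E[X_t] = 7*exp(2*t)/12 - 5/6

Taking expectations and using E[dB_t] = 0, the mean m(t) = E[X_t] satisfies the ODE m'(t) = a m(t) + b with m(0) = x_0. With a = 2, b = 5/3, x_0 = -1/4, the solution is
  m(t) = x_0 * exp(a t) + (b/a) * (exp(a t) - 1)
       = (-1/4) * exp(2 t) + ((5/3)/2) * (exp(2 t) - 1)
       = 7*exp(2*t)/12 - 5/6.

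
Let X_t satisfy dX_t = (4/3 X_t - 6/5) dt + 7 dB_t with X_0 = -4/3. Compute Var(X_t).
Var(X_t) = 147*exp(8*t/3)/8 - 147/8

The variance V(t) = Var(X_t) satisfies V'(t) = 2 a V(t) + c^2 with V(0) = 0 (drift coefficient is linear in X, diffusion is constant). With a = 4/3, c = 7, the solution is
  V(t) = (c^2 / (2 a)) * (exp(2 a t) - 1)
       = (7^2 / (2*(4/3))) * (exp((8/3) t) - 1)
       = 147*exp(8*t/3)/8 - 147/8.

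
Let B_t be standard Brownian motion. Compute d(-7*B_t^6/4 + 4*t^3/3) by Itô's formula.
d(-7*B_t^6/4 + 4*t^3/3) = (-105*B_t^4/4 + 4*t^2) dt + (-21*B_t^5/2) dB_t

Itô's formula for f(t, x): d f(t, B_t) = (f_t + (1/2) f_xx) dt + f_x dB_t. Compute partials of f(t, x) = 4*t^3/3 - 7*x^6/4:
  f_t(t,x)  = 4*t^2
  f_x(t,x)  = -21*x^5/2
  f_xx(t,x) = -105*x^4/2
Assemble drift = f_t + (1/2) f_xx = 4*t^2 - 105*x^4/4 and diffusion = f_x = -21*x^5/2. Substituting x = B_t:
  d(-7*B_t^6/4 + 4*t^3/3) = (-105*B_t^4/4 + 4*t^2) dt + (-21*B_t^5/2) dB_t.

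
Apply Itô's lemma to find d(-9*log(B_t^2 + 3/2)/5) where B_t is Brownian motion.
d(-9*log(B_t^2 + 3/2)/5) = (18*(2*B_t^2 - 3)/(5*(2*B_t^2 + 3)^2)) dt + (-36*B_t/(10*B_t^2 + 15)) dB_t

Itô's formula for f(B_t) gives d f(B_t) = f'(B_t) dB_t + (1/2) f''(B_t) dt. Compute derivatives of f(x) = -9*log(x^2 + 3/2)/5:
  f'(x)  = -36*x/(10*x^2 + 15)
  f''(x) = 36*(2*x^2 - 3)/(5*(2*x^2 + 3)^2)
Substitute x = B_t and multiply the f'' term by 1/2:
  drift     = (1/2) * (36*(2*x^2 - 3)/(5*(2*x^2 + 3)^2)) evaluated at B_t = 18*(2*B_t^2 - 3)/(5*(2*B_t^2 + 3)^2)
  diffusion = (-36*x/(10*x^2 + 15)) evaluated at B_t = -36*B_t/(10*B_t^2 + 15)
Therefore d(-9*log(B_t^2 + 3/2)/5) = (18*(2*B_t^2 - 3)/(5*(2*B_t^2 + 3)^2)) dt + (-36*B_t/(10*B_t^2 + 15)) dB_t.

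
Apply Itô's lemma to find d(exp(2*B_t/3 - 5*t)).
d(exp(2*B_t/3 - 5*t)) = (-43*exp(2*B_t/3 - 5*t)/9) dt + (2*exp(2*B_t/3 - 5*t)/3) dB_t

Itô's formula for f(t, x): d f(t, B_t) = (f_t + (1/2) f_xx) dt + f_x dB_t. Compute partials of f(t, x) = exp(-5*t + 2*x/3):
  f_t(t,x)  = -5*exp(-5*t + 2*x/3)
  f_x(t,x)  = 2*exp(-5*t + 2*x/3)/3
  f_xx(t,x) = 4*exp(-5*t + 2*x/3)/9
Assemble drift = f_t + (1/2) f_xx = -43*exp(-5*t + 2*x/3)/9 and diffusion = f_x = 2*exp(-5*t + 2*x/3)/3. Substituting x = B_t:
  d(exp(2*B_t/3 - 5*t)) = (-43*exp(2*B_t/3 - 5*t)/9) dt + (2*exp(2*B_t/3 - 5*t)/3) dB_t.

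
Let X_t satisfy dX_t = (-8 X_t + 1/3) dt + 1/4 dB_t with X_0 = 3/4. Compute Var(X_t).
Var(X_t) = 1/256 - exp(-16*t)/256

The variance V(t) = Var(X_t) satisfies V'(t) = 2 a V(t) + c^2 with V(0) = 0 (drift coefficient is linear in X, diffusion is constant). With a = -8, c = 1/4, the solution is
  V(t) = (c^2 / (2 a)) * (exp(2 a t) - 1)
       = ((1/4)^2 / (2*(-8))) * (exp((-16) t) - 1)
       = 1/256 - exp(-16*t)/256.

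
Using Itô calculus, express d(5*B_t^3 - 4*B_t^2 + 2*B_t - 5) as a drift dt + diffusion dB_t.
d(5*B_t^3 - 4*B_t^2 + 2*B_t - 5) = (15*B_t - 4) dt + (15*B_t^2 - 8*B_t + 2) dB_t

Itô's formula for f(B_t) gives d f(B_t) = f'(B_t) dB_t + (1/2) f''(B_t) dt. Compute derivatives of f(x) = 5*x^3 - 4*x^2 + 2*x - 5:
  f'(x)  = 15*x^2 - 8*x + 2
  f''(x) = 30*x - 8
Substitute x = B_t and multiply the f'' term by 1/2:
  drift     = (1/2) * (30*x - 8) evaluated at B_t = 15*B_t - 4
  diffusion = (15*x^2 - 8*x + 2) evaluated at B_t = 15*B_t^2 - 8*B_t + 2
Therefore d(5*B_t^3 - 4*B_t^2 + 2*B_t - 5) = (15*B_t - 4) dt + (15*B_t^2 - 8*B_t + 2) dB_t.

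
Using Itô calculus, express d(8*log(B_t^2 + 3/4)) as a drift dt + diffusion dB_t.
d(8*log(B_t^2 + 3/4)) = (32*(3 - 4*B_t^2)/(4*B_t^2 + 3)^2) dt + (64*B_t/(4*B_t^2 + 3)) dB_t

Itô's formula for f(B_t) gives d f(B_t) = f'(B_t) dB_t + (1/2) f''(B_t) dt. Compute derivatives of f(x) = 8*log(x^2 + 3/4):
  f'(x)  = 64*x/(4*x^2 + 3)
  f''(x) = 64*(3 - 4*x^2)/(4*x^2 + 3)^2
Substitute x = B_t and multiply the f'' term by 1/2:
  drift     = (1/2) * (64*(3 - 4*x^2)/(4*x^2 + 3)^2) evaluated at B_t = 32*(3 - 4*B_t^2)/(4*B_t^2 + 3)^2
  diffusion = (64*x/(4*x^2 + 3)) evaluated at B_t = 64*B_t/(4*B_t^2 + 3)
Therefore d(8*log(B_t^2 + 3/4)) = (32*(3 - 4*B_t^2)/(4*B_t^2 + 3)^2) dt + (64*B_t/(4*B_t^2 + 3)) dB_t.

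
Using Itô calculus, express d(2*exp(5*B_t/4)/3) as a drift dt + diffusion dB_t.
d(2*exp(5*B_t/4)/3) = (25*exp(5*B_t/4)/48) dt + (5*exp(5*B_t/4)/6) dB_t

Itô's formula for f(B_t) gives d f(B_t) = f'(B_t) dB_t + (1/2) f''(B_t) dt. Compute derivatives of f(x) = 2*exp(5*x/4)/3:
  f'(x)  = 5*exp(5*x/4)/6
  f''(x) = 25*exp(5*x/4)/24
Substitute x = B_t and multiply the f'' term by 1/2:
  drift     = (1/2) * (25*exp(5*x/4)/24) evaluated at B_t = 25*exp(5*B_t/4)/48
  diffusion = (5*exp(5*x/4)/6) evaluated at B_t = 5*exp(5*B_t/4)/6
Therefore d(2*exp(5*B_t/4)/3) = (25*exp(5*B_t/4)/48) dt + (5*exp(5*B_t/4)/6) dB_t.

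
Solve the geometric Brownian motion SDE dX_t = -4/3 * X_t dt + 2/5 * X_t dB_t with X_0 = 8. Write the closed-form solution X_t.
X_t = 8 * exp((-106/75) * t + (2/5) * B_t)

For GBM dX = mu X dt + sigma X dB with X_0 = x_0, apply Itô to Y = log X: dY = (mu - sigma^2/2) dt + sigma dB, so Y_t = log(x_0) + (mu - sigma^2/2) t + sigma B_t and hence X_t = x_0 * exp((mu - sigma^2/2) t + sigma B_t).
With mu = -4/3, sigma = 2/5, x_0 = 8, this gives:
  X_t = 8 * exp((-106/75) * t + (2/5) * B_t).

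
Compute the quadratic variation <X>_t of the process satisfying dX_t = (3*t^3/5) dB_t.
<X>_t = 9*t^7/175

For an Itô process dX_t = a(t) dt + b(t) dB_t, the quadratic variation is <X>_t = int_0^t b(s)^2 ds (the drift term does not contribute). Here b(s) = 3*s^3/5, so
  b(s)^2 = 9*s^6/25.
Integrating from 0 to t:
  <X>_t = int_0^t (9*s^6/25) ds = 9*t^7/175.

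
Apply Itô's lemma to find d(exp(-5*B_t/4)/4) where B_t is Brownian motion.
d(exp(-5*B_t/4)/4) = (25*exp(-5*B_t/4)/128) dt + (-5*exp(-5*B_t/4)/16) dB_t

Itô's formula for f(B_t) gives d f(B_t) = f'(B_t) dB_t + (1/2) f''(B_t) dt. Compute derivatives of f(x) = exp(-5*x/4)/4:
  f'(x)  = -5*exp(-5*x/4)/16
  f''(x) = 25*exp(-5*x/4)/64
Substitute x = B_t and multiply the f'' term by 1/2:
  drift     = (1/2) * (25*exp(-5*x/4)/64) evaluated at B_t = 25*exp(-5*B_t/4)/128
  diffusion = (-5*exp(-5*x/4)/16) evaluated at B_t = -5*exp(-5*B_t/4)/16
Therefore d(exp(-5*B_t/4)/4) = (25*exp(-5*B_t/4)/128) dt + (-5*exp(-5*B_t/4)/16) dB_t.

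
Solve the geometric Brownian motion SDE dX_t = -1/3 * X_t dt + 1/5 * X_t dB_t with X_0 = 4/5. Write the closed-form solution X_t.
X_t = 4/5 * exp((-53/150) * t + (1/5) * B_t)

For GBM dX = mu X dt + sigma X dB with X_0 = x_0, apply Itô to Y = log X: dY = (mu - sigma^2/2) dt + sigma dB, so Y_t = log(x_0) + (mu - sigma^2/2) t + sigma B_t and hence X_t = x_0 * exp((mu - sigma^2/2) t + sigma B_t).
With mu = -1/3, sigma = 1/5, x_0 = 4/5, this gives:
  X_t = 4/5 * exp((-53/150) * t + (1/5) * B_t).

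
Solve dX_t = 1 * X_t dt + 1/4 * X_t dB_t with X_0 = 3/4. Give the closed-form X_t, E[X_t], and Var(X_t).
X_t = 3/4 * exp((31/32) t + (1/4) B_t); E[X_t] = 3*exp(t)/4; Var(X_t) = 9*(exp(t/16) - 1)*exp(2*t)/16

For GBM dX = mu X dt + sigma X dB with X_0 = x_0, apply Itô to Y = log X: dY = (mu - sigma^2/2) dt + sigma dB, so Y_t = log(x_0) + (mu - sigma^2/2) t + sigma B_t and hence X_t = x_0 * exp((mu - sigma^2/2) t + sigma B_t).
With mu = 1, sigma = 1/4, x_0 = 3/4, this gives:
  X_t = 3/4 * exp((31/32) * t + (1/4) * B_t).
Since sigma*B_t ~ Normal(0, sigma^2 t), E[exp(sigma*B_t)] = exp(sigma^2 t / 2); so E[X_t] = x_0 * exp((mu - sigma^2/2) t) * exp(sigma^2 t / 2) = x_0 * exp(mu t) = 3*exp(t)/4.
Var(X_t) = E[X_t^2] - (E[X_t])^2 = x_0^2 * exp(2 mu t) * (exp(sigma^2 t) - 1) = 9*(exp(t/16) - 1)*exp(2*t)/16.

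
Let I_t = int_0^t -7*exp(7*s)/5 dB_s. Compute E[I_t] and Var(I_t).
E[I_t] = 0; Var(I_t) = 7*exp(14*t)/50 - 7/50

The Itô integral of a deterministic integrand f(s) has mean 0 because each increment f(s) * (B_{s+ds} - B_s) has mean 0. By the Itô isometry:
  Var( int_0^t f(s) dB_s ) = E[ (int_0^t f(s) dB_s)^2 ] = int_0^t f(s)^2 ds.
Here f(s) = -7*exp(7*s)/5, so f(s)^2 = 49*exp(14*s)/25. Integrate:
  int_0^t (49*exp(14*s)/25) ds = 7*exp(14*t)/50 - 7/50.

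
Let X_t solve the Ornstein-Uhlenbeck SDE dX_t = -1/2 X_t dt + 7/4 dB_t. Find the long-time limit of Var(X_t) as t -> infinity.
lim Var(X_t) = 49/16

The OU SDE dX = -theta X dt + sigma dB admits the integrating factor exp(theta t): d(exp(theta t) X_t) = sigma exp(theta t) dB_t. Integrating from 0 to t gives X_t = x_0 * exp(-theta t) + sigma * int_0^t exp(-theta (t-s)) dB_s for any initial x_0. The Itô integral has variance (by the Itô isometry) sigma^2 * int_0^t exp(-2 theta (t - s)) ds = sigma^2 * (1 - exp(-2 theta t)) / (2 theta), independent of x_0.
With theta = 1/2, sigma = 7/4:
  Var(X_t) = (7/4)^2 * (1 - exp(-2*1/2 t)) / (2 * 1/2) = 49/16 - 49*exp(-t)/16.
As t -> infinity, exp(-2*1/2 t) -> 0, so the stationary variance is sigma^2 / (2 theta) = 49/16.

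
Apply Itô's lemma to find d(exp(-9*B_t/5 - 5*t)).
d(exp(-9*B_t/5 - 5*t)) = (-169*exp(-9*B_t/5 - 5*t)/50) dt + (-9*exp(-9*B_t/5 - 5*t)/5) dB_t

Itô's formula for f(t, x): d f(t, B_t) = (f_t + (1/2) f_xx) dt + f_x dB_t. Compute partials of f(t, x) = exp(-5*t - 9*x/5):
  f_t(t,x)  = -5*exp(-5*t - 9*x/5)
  f_x(t,x)  = -9*exp(-5*t - 9*x/5)/5
  f_xx(t,x) = 81*exp(-5*t - 9*x/5)/25
Assemble drift = f_t + (1/2) f_xx = -169*exp(-5*t - 9*x/5)/50 and diffusion = f_x = -9*exp(-5*t - 9*x/5)/5. Substituting x = B_t:
  d(exp(-9*B_t/5 - 5*t)) = (-169*exp(-9*B_t/5 - 5*t)/50) dt + (-9*exp(-9*B_t/5 - 5*t)/5) dB_t.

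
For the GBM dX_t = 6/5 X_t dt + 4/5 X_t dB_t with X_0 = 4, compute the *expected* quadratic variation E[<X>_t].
E[<X>_t] = 64*exp(76*t/25)/19 - 64/19

<X>_t = int_0^t ((4/5) * X_s)^2 ds. Taking expectation inside the integral: E[<X>_t] = (4/5)^2 * int_0^t E[X_s^2] ds. For GBM, E[X_s^2] = x_0^2 * exp((2 mu + sigma^2) s). Integrating:
  E[<X>_t] = (4/5)^2 * 4^2 * (exp((2*(6/5) + (4/5)^2) t) - 1) / (2*(6/5) + (4/5)^2)
           = (4/5)^2 * 4^2 * (exp((76/25) t) - 1) / (76/25) = 64*exp(76*t/25)/19 - 64/19.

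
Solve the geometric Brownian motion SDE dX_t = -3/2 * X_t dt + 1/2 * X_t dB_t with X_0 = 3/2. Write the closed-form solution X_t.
X_t = 3/2 * exp((-13/8) * t + (1/2) * B_t)

For GBM dX = mu X dt + sigma X dB with X_0 = x_0, apply Itô to Y = log X: dY = (mu - sigma^2/2) dt + sigma dB, so Y_t = log(x_0) + (mu - sigma^2/2) t + sigma B_t and hence X_t = x_0 * exp((mu - sigma^2/2) t + sigma B_t).
With mu = -3/2, sigma = 1/2, x_0 = 3/2, this gives:
  X_t = 3/2 * exp((-13/8) * t + (1/2) * B_t).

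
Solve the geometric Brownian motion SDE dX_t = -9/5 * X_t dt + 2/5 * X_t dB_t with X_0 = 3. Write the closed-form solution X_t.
X_t = 3 * exp((-47/25) * t + (2/5) * B_t)

For GBM dX = mu X dt + sigma X dB with X_0 = x_0, apply Itô to Y = log X: dY = (mu - sigma^2/2) dt + sigma dB, so Y_t = log(x_0) + (mu - sigma^2/2) t + sigma B_t and hence X_t = x_0 * exp((mu - sigma^2/2) t + sigma B_t).
With mu = -9/5, sigma = 2/5, x_0 = 3, this gives:
  X_t = 3 * exp((-47/25) * t + (2/5) * B_t).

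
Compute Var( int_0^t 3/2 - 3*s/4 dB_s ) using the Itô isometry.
Var = 3*t*(t^2 - 6*t + 12)/16

The Itô integral of a deterministic integrand f(s) has mean 0 because each increment f(s) * (B_{s+ds} - B_s) has mean 0. By the Itô isometry:
  Var( int_0^t f(s) dB_s ) = E[ (int_0^t f(s) dB_s)^2 ] = int_0^t f(s)^2 ds.
Here f(s) = 3/2 - 3*s/4, so f(s)^2 = 9*(s - 2)^2/16. Integrate:
  int_0^t (9*(s - 2)^2/16) ds = 3*t*(t^2 - 6*t + 12)/16.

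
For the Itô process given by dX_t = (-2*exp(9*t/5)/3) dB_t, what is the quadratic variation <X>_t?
<X>_t = 10*exp(18*t/5)/81 - 10/81

For an Itô process dX_t = a(t) dt + b(t) dB_t, the quadratic variation is <X>_t = int_0^t b(s)^2 ds (the drift term does not contribute). Here b(s) = -2*exp(9*s/5)/3, so
  b(s)^2 = 4*exp(18*s/5)/9.
Integrating from 0 to t:
  <X>_t = int_0^t (4*exp(18*s/5)/9) ds = 10*exp(18*t/5)/81 - 10/81.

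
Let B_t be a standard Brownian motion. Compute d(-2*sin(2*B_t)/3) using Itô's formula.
d(-2*sin(2*B_t)/3) = (4*sin(2*B_t)/3) dt + (-4*cos(2*B_t)/3) dB_t

Itô's formula for f(B_t) gives d f(B_t) = f'(B_t) dB_t + (1/2) f''(B_t) dt. Compute derivatives of f(x) = -2*sin(2*x)/3:
  f'(x)  = -4*cos(2*x)/3
  f''(x) = 8*sin(2*x)/3
Substitute x = B_t and multiply the f'' term by 1/2:
  drift     = (1/2) * (8*sin(2*x)/3) evaluated at B_t = 4*sin(2*B_t)/3
  diffusion = (-4*cos(2*x)/3) evaluated at B_t = -4*cos(2*B_t)/3
Therefore d(-2*sin(2*B_t)/3) = (4*sin(2*B_t)/3) dt + (-4*cos(2*B_t)/3) dB_t.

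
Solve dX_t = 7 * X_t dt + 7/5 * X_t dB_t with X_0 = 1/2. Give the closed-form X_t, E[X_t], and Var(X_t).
X_t = 1/2 * exp((301/50) t + (7/5) B_t); E[X_t] = exp(7*t)/2; Var(X_t) = (exp(49*t/25) - 1)*exp(14*t)/4

For GBM dX = mu X dt + sigma X dB with X_0 = x_0, apply Itô to Y = log X: dY = (mu - sigma^2/2) dt + sigma dB, so Y_t = log(x_0) + (mu - sigma^2/2) t + sigma B_t and hence X_t = x_0 * exp((mu - sigma^2/2) t + sigma B_t).
With mu = 7, sigma = 7/5, x_0 = 1/2, this gives:
  X_t = 1/2 * exp((301/50) * t + (7/5) * B_t).
Since sigma*B_t ~ Normal(0, sigma^2 t), E[exp(sigma*B_t)] = exp(sigma^2 t / 2); so E[X_t] = x_0 * exp((mu - sigma^2/2) t) * exp(sigma^2 t / 2) = x_0 * exp(mu t) = exp(7*t)/2.
Var(X_t) = E[X_t^2] - (E[X_t])^2 = x_0^2 * exp(2 mu t) * (exp(sigma^2 t) - 1) = (exp(49*t/25) - 1)*exp(14*t)/4.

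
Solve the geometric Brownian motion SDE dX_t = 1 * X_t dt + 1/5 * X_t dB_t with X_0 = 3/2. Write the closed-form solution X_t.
X_t = 3/2 * exp((49/50) * t + (1/5) * B_t)

For GBM dX = mu X dt + sigma X dB with X_0 = x_0, apply Itô to Y = log X: dY = (mu - sigma^2/2) dt + sigma dB, so Y_t = log(x_0) + (mu - sigma^2/2) t + sigma B_t and hence X_t = x_0 * exp((mu - sigma^2/2) t + sigma B_t).
With mu = 1, sigma = 1/5, x_0 = 3/2, this gives:
  X_t = 3/2 * exp((49/50) * t + (1/5) * B_t).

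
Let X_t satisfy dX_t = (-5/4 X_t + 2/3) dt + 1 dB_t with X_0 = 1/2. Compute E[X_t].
E[X_t] = 8/15 - exp(-5*t/4)/30

Taking expectations and using E[dB_t] = 0, the mean m(t) = E[X_t] satisfies the ODE m'(t) = a m(t) + b with m(0) = x_0. With a = -5/4, b = 2/3, x_0 = 1/2, the solution is
  m(t) = x_0 * exp(a t) + (b/a) * (exp(a t) - 1)
       = (1/2) * exp((-5/4) t) + ((2/3)/(-5/4)) * (exp((-5/4) t) - 1)
       = 8/15 - exp(-5*t/4)/30.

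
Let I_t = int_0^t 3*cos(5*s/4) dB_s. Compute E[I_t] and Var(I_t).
E[I_t] = 0; Var(I_t) = 9*t/2 + 9*sin(5*t/2)/5

The Itô integral of a deterministic integrand f(s) has mean 0 because each increment f(s) * (B_{s+ds} - B_s) has mean 0. By the Itô isometry:
  Var( int_0^t f(s) dB_s ) = E[ (int_0^t f(s) dB_s)^2 ] = int_0^t f(s)^2 ds.
Here f(s) = 3*cos(5*s/4), so f(s)^2 = 9*cos(5*s/4)^2. Integrate:
  int_0^t (9*cos(5*s/4)^2) ds = 9*t/2 + 9*sin(5*t/2)/5.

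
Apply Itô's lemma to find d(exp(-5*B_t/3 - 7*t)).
d(exp(-5*B_t/3 - 7*t)) = (-101*exp(-5*B_t/3 - 7*t)/18) dt + (-5*exp(-5*B_t/3 - 7*t)/3) dB_t

Itô's formula for f(t, x): d f(t, B_t) = (f_t + (1/2) f_xx) dt + f_x dB_t. Compute partials of f(t, x) = exp(-7*t - 5*x/3):
  f_t(t,x)  = -7*exp(-7*t - 5*x/3)
  f_x(t,x)  = -5*exp(-7*t - 5*x/3)/3
  f_xx(t,x) = 25*exp(-7*t - 5*x/3)/9
Assemble drift = f_t + (1/2) f_xx = -101*exp(-7*t - 5*x/3)/18 and diffusion = f_x = -5*exp(-7*t - 5*x/3)/3. Substituting x = B_t:
  d(exp(-5*B_t/3 - 7*t)) = (-101*exp(-5*B_t/3 - 7*t)/18) dt + (-5*exp(-5*B_t/3 - 7*t)/3) dB_t.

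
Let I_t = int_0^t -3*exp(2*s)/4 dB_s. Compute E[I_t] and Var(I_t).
E[I_t] = 0; Var(I_t) = 9*exp(4*t)/64 - 9/64

The Itô integral of a deterministic integrand f(s) has mean 0 because each increment f(s) * (B_{s+ds} - B_s) has mean 0. By the Itô isometry:
  Var( int_0^t f(s) dB_s ) = E[ (int_0^t f(s) dB_s)^2 ] = int_0^t f(s)^2 ds.
Here f(s) = -3*exp(2*s)/4, so f(s)^2 = 9*exp(4*s)/16. Integrate:
  int_0^t (9*exp(4*s)/16) ds = 9*exp(4*t)/64 - 9/64.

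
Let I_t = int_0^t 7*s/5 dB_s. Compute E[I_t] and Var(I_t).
E[I_t] = 0; Var(I_t) = 49*t^3/75

The Itô integral of a deterministic integrand f(s) has mean 0 because each increment f(s) * (B_{s+ds} - B_s) has mean 0. By the Itô isometry:
  Var( int_0^t f(s) dB_s ) = E[ (int_0^t f(s) dB_s)^2 ] = int_0^t f(s)^2 ds.
Here f(s) = 7*s/5, so f(s)^2 = 49*s^2/25. Integrate:
  int_0^t (49*s^2/25) ds = 49*t^3/75.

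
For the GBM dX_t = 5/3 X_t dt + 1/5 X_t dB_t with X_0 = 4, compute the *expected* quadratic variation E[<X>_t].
E[<X>_t] = 48*exp(253*t/75)/253 - 48/253

<X>_t = int_0^t ((1/5) * X_s)^2 ds. Taking expectation inside the integral: E[<X>_t] = (1/5)^2 * int_0^t E[X_s^2] ds. For GBM, E[X_s^2] = x_0^2 * exp((2 mu + sigma^2) s). Integrating:
  E[<X>_t] = (1/5)^2 * 4^2 * (exp((2*(5/3) + (1/5)^2) t) - 1) / (2*(5/3) + (1/5)^2)
           = (1/5)^2 * 4^2 * (exp((253/75) t) - 1) / (253/75) = 48*exp(253*t/75)/253 - 48/253.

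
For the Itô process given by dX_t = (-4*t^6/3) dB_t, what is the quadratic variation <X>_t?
<X>_t = 16*t^13/117

For an Itô process dX_t = a(t) dt + b(t) dB_t, the quadratic variation is <X>_t = int_0^t b(s)^2 ds (the drift term does not contribute). Here b(s) = -4*s^6/3, so
  b(s)^2 = 16*s^12/9.
Integrating from 0 to t:
  <X>_t = int_0^t (16*s^12/9) ds = 16*t^13/117.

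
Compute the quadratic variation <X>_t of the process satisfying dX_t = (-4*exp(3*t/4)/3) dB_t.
<X>_t = 32*exp(3*t/2)/27 - 32/27

For an Itô process dX_t = a(t) dt + b(t) dB_t, the quadratic variation is <X>_t = int_0^t b(s)^2 ds (the drift term does not contribute). Here b(s) = -4*exp(3*s/4)/3, so
  b(s)^2 = 16*exp(3*s/2)/9.
Integrating from 0 to t:
  <X>_t = int_0^t (16*exp(3*s/2)/9) ds = 32*exp(3*t/2)/27 - 32/27.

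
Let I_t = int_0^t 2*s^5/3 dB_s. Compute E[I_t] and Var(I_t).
E[I_t] = 0; Var(I_t) = 4*t^11/99

The Itô integral of a deterministic integrand f(s) has mean 0 because each increment f(s) * (B_{s+ds} - B_s) has mean 0. By the Itô isometry:
  Var( int_0^t f(s) dB_s ) = E[ (int_0^t f(s) dB_s)^2 ] = int_0^t f(s)^2 ds.
Here f(s) = 2*s^5/3, so f(s)^2 = 4*s^10/9. Integrate:
  int_0^t (4*s^10/9) ds = 4*t^11/99.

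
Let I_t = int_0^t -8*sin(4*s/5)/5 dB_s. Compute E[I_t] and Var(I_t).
E[I_t] = 0; Var(I_t) = 32*t/25 - 8*sin(4*t/5)*cos(4*t/5)/5

The Itô integral of a deterministic integrand f(s) has mean 0 because each increment f(s) * (B_{s+ds} - B_s) has mean 0. By the Itô isometry:
  Var( int_0^t f(s) dB_s ) = E[ (int_0^t f(s) dB_s)^2 ] = int_0^t f(s)^2 ds.
Here f(s) = -8*sin(4*s/5)/5, so f(s)^2 = 64*sin(4*s/5)^2/25. Integrate:
  int_0^t (64*sin(4*s/5)^2/25) ds = 32*t/25 - 8*sin(4*t/5)*cos(4*t/5)/5.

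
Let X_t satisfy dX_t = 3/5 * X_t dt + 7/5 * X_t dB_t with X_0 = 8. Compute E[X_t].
E[X_t] = 8*exp(3*t/5)

For GBM dX = mu X dt + sigma X dB with X_0 = x_0, apply Itô to Y = log X: dY = (mu - sigma^2/2) dt + sigma dB, so Y_t = log(x_0) + (mu - sigma^2/2) t + sigma B_t and hence X_t = x_0 * exp((mu - sigma^2/2) t + sigma B_t).
With mu = 3/5, sigma = 7/5, x_0 = 8, this gives:
  X_t = 8 * exp((-19/50) * t + (7/5) * B_t).
Since sigma*B_t ~ Normal(0, sigma^2 t), E[exp(sigma*B_t)] = exp(sigma^2 t / 2); so E[X_t] = x_0 * exp((mu - sigma^2/2) t) * exp(sigma^2 t / 2) = x_0 * exp(mu t) = 8*exp(3*t/5).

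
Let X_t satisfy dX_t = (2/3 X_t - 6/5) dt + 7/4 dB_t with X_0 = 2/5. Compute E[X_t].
E[X_t] = 9/5 - 7*exp(2*t/3)/5

Taking expectations and using E[dB_t] = 0, the mean m(t) = E[X_t] satisfies the ODE m'(t) = a m(t) + b with m(0) = x_0. With a = 2/3, b = -6/5, x_0 = 2/5, the solution is
  m(t) = x_0 * exp(a t) + (b/a) * (exp(a t) - 1)
       = (2/5) * exp((2/3) t) + ((-6/5)/(2/3)) * (exp((2/3) t) - 1)
       = 9/5 - 7*exp(2*t/3)/5.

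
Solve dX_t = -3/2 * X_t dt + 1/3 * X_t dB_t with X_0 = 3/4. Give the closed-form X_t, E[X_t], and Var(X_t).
X_t = 3/4 * exp((-14/9) t + (1/3) B_t); E[X_t] = 3*exp(-3*t/2)/4; Var(X_t) = (9*exp(t/9) - 9)*exp(-3*t)/16

For GBM dX = mu X dt + sigma X dB with X_0 = x_0, apply Itô to Y = log X: dY = (mu - sigma^2/2) dt + sigma dB, so Y_t = log(x_0) + (mu - sigma^2/2) t + sigma B_t and hence X_t = x_0 * exp((mu - sigma^2/2) t + sigma B_t).
With mu = -3/2, sigma = 1/3, x_0 = 3/4, this gives:
  X_t = 3/4 * exp((-14/9) * t + (1/3) * B_t).
Since sigma*B_t ~ Normal(0, sigma^2 t), E[exp(sigma*B_t)] = exp(sigma^2 t / 2); so E[X_t] = x_0 * exp((mu - sigma^2/2) t) * exp(sigma^2 t / 2) = x_0 * exp(mu t) = 3*exp(-3*t/2)/4.
Var(X_t) = E[X_t^2] - (E[X_t])^2 = x_0^2 * exp(2 mu t) * (exp(sigma^2 t) - 1) = (9*exp(t/9) - 9)*exp(-3*t)/16.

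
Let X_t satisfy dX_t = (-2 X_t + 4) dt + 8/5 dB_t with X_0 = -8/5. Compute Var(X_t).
Var(X_t) = 16/25 - 16*exp(-4*t)/25

The variance V(t) = Var(X_t) satisfies V'(t) = 2 a V(t) + c^2 with V(0) = 0 (drift coefficient is linear in X, diffusion is constant). With a = -2, c = 8/5, the solution is
  V(t) = (c^2 / (2 a)) * (exp(2 a t) - 1)
       = ((8/5)^2 / (2*(-2))) * (exp((-4) t) - 1)
       = 16/25 - 16*exp(-4*t)/25.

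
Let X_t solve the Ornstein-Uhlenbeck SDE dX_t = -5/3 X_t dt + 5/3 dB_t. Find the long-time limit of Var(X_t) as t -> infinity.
lim Var(X_t) = 5/6

The OU SDE dX = -theta X dt + sigma dB admits the integrating factor exp(theta t): d(exp(theta t) X_t) = sigma exp(theta t) dB_t. Integrating from 0 to t gives X_t = x_0 * exp(-theta t) + sigma * int_0^t exp(-theta (t-s)) dB_s for any initial x_0. The Itô integral has variance (by the Itô isometry) sigma^2 * int_0^t exp(-2 theta (t - s)) ds = sigma^2 * (1 - exp(-2 theta t)) / (2 theta), independent of x_0.
With theta = 5/3, sigma = 5/3:
  Var(X_t) = (5/3)^2 * (1 - exp(-2*5/3 t)) / (2 * 5/3) = 5/6 - 5*exp(-10*t/3)/6.
As t -> infinity, exp(-2*5/3 t) -> 0, so the stationary variance is sigma^2 / (2 theta) = 5/6.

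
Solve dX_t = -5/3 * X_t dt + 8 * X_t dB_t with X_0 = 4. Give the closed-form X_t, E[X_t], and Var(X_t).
X_t = 4 * exp((-101/3) t + (8) B_t); E[X_t] = 4*exp(-5*t/3); Var(X_t) = (16*exp(64*t) - 16)*exp(-10*t/3)

For GBM dX = mu X dt + sigma X dB with X_0 = x_0, apply Itô to Y = log X: dY = (mu - sigma^2/2) dt + sigma dB, so Y_t = log(x_0) + (mu - sigma^2/2) t + sigma B_t and hence X_t = x_0 * exp((mu - sigma^2/2) t + sigma B_t).
With mu = -5/3, sigma = 8, x_0 = 4, this gives:
  X_t = 4 * exp((-101/3) * t + (8) * B_t).
Since sigma*B_t ~ Normal(0, sigma^2 t), E[exp(sigma*B_t)] = exp(sigma^2 t / 2); so E[X_t] = x_0 * exp((mu - sigma^2/2) t) * exp(sigma^2 t / 2) = x_0 * exp(mu t) = 4*exp(-5*t/3).
Var(X_t) = E[X_t^2] - (E[X_t])^2 = x_0^2 * exp(2 mu t) * (exp(sigma^2 t) - 1) = (16*exp(64*t) - 16)*exp(-10*t/3).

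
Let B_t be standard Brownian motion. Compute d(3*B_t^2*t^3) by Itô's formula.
d(3*B_t^2*t^3) = (3*t^2*(3*B_t^2 + t)) dt + (6*B_t*t^3) dB_t

Itô's formula for f(t, x): d f(t, B_t) = (f_t + (1/2) f_xx) dt + f_x dB_t. Compute partials of f(t, x) = 3*t^3*x^2:
  f_t(t,x)  = 9*t^2*x^2
  f_x(t,x)  = 6*t^3*x
  f_xx(t,x) = 6*t^3
Assemble drift = f_t + (1/2) f_xx = 3*t^2*(t + 3*x^2) and diffusion = f_x = 6*t^3*x. Substituting x = B_t:
  d(3*B_t^2*t^3) = (3*t^2*(3*B_t^2 + t)) dt + (6*B_t*t^3) dB_t.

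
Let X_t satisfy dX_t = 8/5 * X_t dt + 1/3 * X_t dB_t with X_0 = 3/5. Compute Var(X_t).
Var(X_t) = 9*(exp(t/9) - 1)*exp(16*t/5)/25

For GBM dX = mu X dt + sigma X dB with X_0 = x_0, apply Itô to Y = log X: dY = (mu - sigma^2/2) dt + sigma dB, so Y_t = log(x_0) + (mu - sigma^2/2) t + sigma B_t and hence X_t = x_0 * exp((mu - sigma^2/2) t + sigma B_t).
With mu = 8/5, sigma = 1/3, x_0 = 3/5, this gives:
  X_t = 3/5 * exp((139/90) * t + (1/3) * B_t).
Since sigma*B_t ~ Normal(0, sigma^2 t), E[exp(sigma*B_t)] = exp(sigma^2 t / 2); so E[X_t] = x_0 * exp((mu - sigma^2/2) t) * exp(sigma^2 t / 2) = x_0 * exp(mu t) = 3*exp(8*t/5)/5.
Var(X_t) = E[X_t^2] - (E[X_t])^2 = x_0^2 * exp(2 mu t) * (exp(sigma^2 t) - 1) = 9*(exp(t/9) - 1)*exp(16*t/5)/25.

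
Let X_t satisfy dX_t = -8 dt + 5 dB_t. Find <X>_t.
<X>_t = 25*t

For an Itô process dX_t = a(t) dt + b(t) dB_t, the quadratic variation is <X>_t = int_0^t b(s)^2 ds (the drift term does not contribute). Here b(s) = 5, so
  b(s)^2 = 25.
Integrating from 0 to t:
  <X>_t = int_0^t (25) ds = 25*t.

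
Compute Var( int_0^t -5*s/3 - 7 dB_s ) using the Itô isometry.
Var = t*(25*t^2 + 315*t + 1323)/27

The Itô integral of a deterministic integrand f(s) has mean 0 because each increment f(s) * (B_{s+ds} - B_s) has mean 0. By the Itô isometry:
  Var( int_0^t f(s) dB_s ) = E[ (int_0^t f(s) dB_s)^2 ] = int_0^t f(s)^2 ds.
Here f(s) = -5*s/3 - 7, so f(s)^2 = (5*s + 21)^2/9. Integrate:
  int_0^t ((5*s + 21)^2/9) ds = t*(25*t^2 + 315*t + 1323)/27.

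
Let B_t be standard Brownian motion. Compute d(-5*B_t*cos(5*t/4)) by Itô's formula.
d(-5*B_t*cos(5*t/4)) = (25*B_t*sin(5*t/4)/4) dt + (-5*cos(5*t/4)) dB_t

Itô's formula for f(t, x): d f(t, B_t) = (f_t + (1/2) f_xx) dt + f_x dB_t. Compute partials of f(t, x) = -5*x*cos(5*t/4):
  f_t(t,x)  = 25*x*sin(5*t/4)/4
  f_x(t,x)  = -5*cos(5*t/4)
  f_xx(t,x) = 0
Assemble drift = f_t + (1/2) f_xx = 25*x*sin(5*t/4)/4 and diffusion = f_x = -5*cos(5*t/4). Substituting x = B_t:
  d(-5*B_t*cos(5*t/4)) = (25*B_t*sin(5*t/4)/4) dt + (-5*cos(5*t/4)) dB_t.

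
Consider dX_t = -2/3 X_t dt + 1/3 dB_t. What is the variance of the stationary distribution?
lim Var(X_t) = 1/12

The OU SDE dX = -theta X dt + sigma dB admits the integrating factor exp(theta t): d(exp(theta t) X_t) = sigma exp(theta t) dB_t. Integrating from 0 to t gives X_t = x_0 * exp(-theta t) + sigma * int_0^t exp(-theta (t-s)) dB_s for any initial x_0. The Itô integral has variance (by the Itô isometry) sigma^2 * int_0^t exp(-2 theta (t - s)) ds = sigma^2 * (1 - exp(-2 theta t)) / (2 theta), independent of x_0.
With theta = 2/3, sigma = 1/3:
  Var(X_t) = (1/3)^2 * (1 - exp(-2*2/3 t)) / (2 * 2/3) = 1/12 - exp(-4*t/3)/12.
As t -> infinity, exp(-2*2/3 t) -> 0, so the stationary variance is sigma^2 / (2 theta) = 1/12.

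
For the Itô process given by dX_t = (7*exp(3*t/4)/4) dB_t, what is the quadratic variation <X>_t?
<X>_t = 49*exp(3*t/2)/24 - 49/24

For an Itô process dX_t = a(t) dt + b(t) dB_t, the quadratic variation is <X>_t = int_0^t b(s)^2 ds (the drift term does not contribute). Here b(s) = 7*exp(3*s/4)/4, so
  b(s)^2 = 49*exp(3*s/2)/16.
Integrating from 0 to t:
  <X>_t = int_0^t (49*exp(3*s/2)/16) ds = 49*exp(3*t/2)/24 - 49/24.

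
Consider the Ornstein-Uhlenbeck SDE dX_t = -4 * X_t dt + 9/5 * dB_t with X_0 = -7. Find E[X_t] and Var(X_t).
E[X_t] = -7*exp(-4*t); Var(X_t) = 81/200 - 81*exp(-8*t)/200

The OU SDE dX = -theta X dt + sigma dB admits the integrating factor exp(theta t): d(exp(theta t) X_t) = sigma exp(theta t) dB_t. Integrating from 0 to t:
  X_t = x_0 * exp(-theta t) + sigma * int_0^t exp(-theta (t-s)) dB_s.
The Itô integral has mean 0 and (by the Itô isometry) variance sigma^2 * int_0^t exp(-2 theta (t - s)) ds = sigma^2 * (1 - exp(-2 theta t)) / (2 theta).
With theta = 4, sigma = 9/5, x_0 = -7:
  E[X_t] = -7 * exp(-4 t) = -7*exp(-4*t)
  Var(X_t) = (9/5)^2 * (1 - exp(-2*4 t)) / (2 * 4) = 81/200 - 81*exp(-8*t)/200.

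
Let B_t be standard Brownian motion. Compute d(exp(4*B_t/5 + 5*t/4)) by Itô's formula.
d(exp(4*B_t/5 + 5*t/4)) = (157*exp(4*B_t/5 + 5*t/4)/100) dt + (4*exp(4*B_t/5 + 5*t/4)/5) dB_t

Itô's formula for f(t, x): d f(t, B_t) = (f_t + (1/2) f_xx) dt + f_x dB_t. Compute partials of f(t, x) = exp(5*t/4 + 4*x/5):
  f_t(t,x)  = 5*exp(5*t/4 + 4*x/5)/4
  f_x(t,x)  = 4*exp(5*t/4 + 4*x/5)/5
  f_xx(t,x) = 16*exp(5*t/4 + 4*x/5)/25
Assemble drift = f_t + (1/2) f_xx = 157*exp(5*t/4 + 4*x/5)/100 and diffusion = f_x = 4*exp(5*t/4 + 4*x/5)/5. Substituting x = B_t:
  d(exp(4*B_t/5 + 5*t/4)) = (157*exp(4*B_t/5 + 5*t/4)/100) dt + (4*exp(4*B_t/5 + 5*t/4)/5) dB_t.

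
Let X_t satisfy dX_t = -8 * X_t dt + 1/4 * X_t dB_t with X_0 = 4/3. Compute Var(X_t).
Var(X_t) = (16*exp(t/16) - 16)*exp(-16*t)/9

For GBM dX = mu X dt + sigma X dB with X_0 = x_0, apply Itô to Y = log X: dY = (mu - sigma^2/2) dt + sigma dB, so Y_t = log(x_0) + (mu - sigma^2/2) t + sigma B_t and hence X_t = x_0 * exp((mu - sigma^2/2) t + sigma B_t).
With mu = -8, sigma = 1/4, x_0 = 4/3, this gives:
  X_t = 4/3 * exp((-257/32) * t + (1/4) * B_t).
Since sigma*B_t ~ Normal(0, sigma^2 t), E[exp(sigma*B_t)] = exp(sigma^2 t / 2); so E[X_t] = x_0 * exp((mu - sigma^2/2) t) * exp(sigma^2 t / 2) = x_0 * exp(mu t) = 4*exp(-8*t)/3.
Var(X_t) = E[X_t^2] - (E[X_t])^2 = x_0^2 * exp(2 mu t) * (exp(sigma^2 t) - 1) = (16*exp(t/16) - 16)*exp(-16*t)/9.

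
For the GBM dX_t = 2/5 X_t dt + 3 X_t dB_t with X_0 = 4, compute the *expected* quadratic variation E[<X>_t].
E[<X>_t] = 720*exp(49*t/5)/49 - 720/49

<X>_t = int_0^t (3 * X_s)^2 ds. Taking expectation inside the integral: E[<X>_t] = 3^2 * int_0^t E[X_s^2] ds. For GBM, E[X_s^2] = x_0^2 * exp((2 mu + sigma^2) s). Integrating:
  E[<X>_t] = 3^2 * 4^2 * (exp((2*(2/5) + 3^2) t) - 1) / (2*(2/5) + 3^2)
           = 3^2 * 4^2 * (exp((49/5) t) - 1) / (49/5) = 720*exp(49*t/5)/49 - 720/49.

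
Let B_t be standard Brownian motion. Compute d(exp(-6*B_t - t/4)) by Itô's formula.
d(exp(-6*B_t - t/4)) = (71*exp(-6*B_t - t/4)/4) dt + (-6*exp(-6*B_t - t/4)) dB_t

Itô's formula for f(t, x): d f(t, B_t) = (f_t + (1/2) f_xx) dt + f_x dB_t. Compute partials of f(t, x) = exp(-t/4 - 6*x):
  f_t(t,x)  = -exp(-t/4 - 6*x)/4
  f_x(t,x)  = -6*exp(-t/4 - 6*x)
  f_xx(t,x) = 36*exp(-t/4 - 6*x)
Assemble drift = f_t + (1/2) f_xx = 71*exp(-t/4 - 6*x)/4 and diffusion = f_x = -6*exp(-t/4 - 6*x). Substituting x = B_t:
  d(exp(-6*B_t - t/4)) = (71*exp(-6*B_t - t/4)/4) dt + (-6*exp(-6*B_t - t/4)) dB_t.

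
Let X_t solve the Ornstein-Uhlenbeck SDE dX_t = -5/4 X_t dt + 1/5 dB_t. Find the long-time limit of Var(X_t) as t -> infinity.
lim Var(X_t) = 2/125

The OU SDE dX = -theta X dt + sigma dB admits the integrating factor exp(theta t): d(exp(theta t) X_t) = sigma exp(theta t) dB_t. Integrating from 0 to t gives X_t = x_0 * exp(-theta t) + sigma * int_0^t exp(-theta (t-s)) dB_s for any initial x_0. The Itô integral has variance (by the Itô isometry) sigma^2 * int_0^t exp(-2 theta (t - s)) ds = sigma^2 * (1 - exp(-2 theta t)) / (2 theta), independent of x_0.
With theta = 5/4, sigma = 1/5:
  Var(X_t) = (1/5)^2 * (1 - exp(-2*5/4 t)) / (2 * 5/4) = 2/125 - 2*exp(-5*t/2)/125.
As t -> infinity, exp(-2*5/4 t) -> 0, so the stationary variance is sigma^2 / (2 theta) = 2/125.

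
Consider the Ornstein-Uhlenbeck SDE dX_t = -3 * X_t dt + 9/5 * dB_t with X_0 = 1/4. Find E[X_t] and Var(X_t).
E[X_t] = exp(-3*t)/4; Var(X_t) = 27/50 - 27*exp(-6*t)/50

The OU SDE dX = -theta X dt + sigma dB admits the integrating factor exp(theta t): d(exp(theta t) X_t) = sigma exp(theta t) dB_t. Integrating from 0 to t:
  X_t = x_0 * exp(-theta t) + sigma * int_0^t exp(-theta (t-s)) dB_s.
The Itô integral has mean 0 and (by the Itô isometry) variance sigma^2 * int_0^t exp(-2 theta (t - s)) ds = sigma^2 * (1 - exp(-2 theta t)) / (2 theta).
With theta = 3, sigma = 9/5, x_0 = 1/4:
  E[X_t] = 1/4 * exp(-3 t) = exp(-3*t)/4
  Var(X_t) = (9/5)^2 * (1 - exp(-2*3 t)) / (2 * 3) = 27/50 - 27*exp(-6*t)/50.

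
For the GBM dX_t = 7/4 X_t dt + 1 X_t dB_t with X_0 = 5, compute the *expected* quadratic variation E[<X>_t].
E[<X>_t] = 50*exp(9*t/2)/9 - 50/9

<X>_t = int_0^t (1 * X_s)^2 ds. Taking expectation inside the integral: E[<X>_t] = 1^2 * int_0^t E[X_s^2] ds. For GBM, E[X_s^2] = x_0^2 * exp((2 mu + sigma^2) s). Integrating:
  E[<X>_t] = 1^2 * 5^2 * (exp((2*(7/4) + 1^2) t) - 1) / (2*(7/4) + 1^2)
           = 1^2 * 5^2 * (exp((9/2) t) - 1) / (9/2) = 50*exp(9*t/2)/9 - 50/9.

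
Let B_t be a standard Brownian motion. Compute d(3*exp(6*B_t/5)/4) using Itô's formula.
d(3*exp(6*B_t/5)/4) = (27*exp(6*B_t/5)/50) dt + (9*exp(6*B_t/5)/10) dB_t

Itô's formula for f(B_t) gives d f(B_t) = f'(B_t) dB_t + (1/2) f''(B_t) dt. Compute derivatives of f(x) = 3*exp(6*x/5)/4:
  f'(x)  = 9*exp(6*x/5)/10
  f''(x) = 27*exp(6*x/5)/25
Substitute x = B_t and multiply the f'' term by 1/2:
  drift     = (1/2) * (27*exp(6*x/5)/25) evaluated at B_t = 27*exp(6*B_t/5)/50
  diffusion = (9*exp(6*x/5)/10) evaluated at B_t = 9*exp(6*B_t/5)/10
Therefore d(3*exp(6*B_t/5)/4) = (27*exp(6*B_t/5)/50) dt + (9*exp(6*B_t/5)/10) dB_t.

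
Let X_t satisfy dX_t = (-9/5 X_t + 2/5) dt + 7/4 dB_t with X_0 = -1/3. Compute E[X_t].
E[X_t] = 2/9 - 5*exp(-9*t/5)/9

Taking expectations and using E[dB_t] = 0, the mean m(t) = E[X_t] satisfies the ODE m'(t) = a m(t) + b with m(0) = x_0. With a = -9/5, b = 2/5, x_0 = -1/3, the solution is
  m(t) = x_0 * exp(a t) + (b/a) * (exp(a t) - 1)
       = (-1/3) * exp((-9/5) t) + ((2/5)/(-9/5)) * (exp((-9/5) t) - 1)
       = 2/9 - 5*exp(-9*t/5)/9.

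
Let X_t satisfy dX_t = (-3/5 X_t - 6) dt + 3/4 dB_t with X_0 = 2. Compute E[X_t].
E[X_t] = -10 + 12*exp(-3*t/5)

Taking expectations and using E[dB_t] = 0, the mean m(t) = E[X_t] satisfies the ODE m'(t) = a m(t) + b with m(0) = x_0. With a = -3/5, b = -6, x_0 = 2, the solution is
  m(t) = x_0 * exp(a t) + (b/a) * (exp(a t) - 1)
       = 2 * exp((-3/5) t) + ((-6)/(-3/5)) * (exp((-3/5) t) - 1)
       = -10 + 12*exp(-3*t/5).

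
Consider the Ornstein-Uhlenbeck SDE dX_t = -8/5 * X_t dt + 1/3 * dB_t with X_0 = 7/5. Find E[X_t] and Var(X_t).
E[X_t] = 7*exp(-8*t/5)/5; Var(X_t) = 5/144 - 5*exp(-16*t/5)/144

The OU SDE dX = -theta X dt + sigma dB admits the integrating factor exp(theta t): d(exp(theta t) X_t) = sigma exp(theta t) dB_t. Integrating from 0 to t:
  X_t = x_0 * exp(-theta t) + sigma * int_0^t exp(-theta (t-s)) dB_s.
The Itô integral has mean 0 and (by the Itô isometry) variance sigma^2 * int_0^t exp(-2 theta (t - s)) ds = sigma^2 * (1 - exp(-2 theta t)) / (2 theta).
With theta = 8/5, sigma = 1/3, x_0 = 7/5:
  E[X_t] = 7/5 * exp(-8/5 t) = 7*exp(-8*t/5)/5
  Var(X_t) = (1/3)^2 * (1 - exp(-2*8/5 t)) / (2 * 8/5) = 5/144 - 5*exp(-16*t/5)/144.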